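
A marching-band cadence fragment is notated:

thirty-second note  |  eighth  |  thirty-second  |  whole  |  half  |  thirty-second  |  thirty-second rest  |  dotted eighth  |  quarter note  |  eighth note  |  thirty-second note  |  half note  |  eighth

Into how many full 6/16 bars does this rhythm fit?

7

One bar of 6/16 = 12 thirty-second notes.
In thirty-second notes: thirty-second note = 1; eighth = 4; thirty-second = 1; whole = 32; half = 16; thirty-second = 1; thirty-second rest = 1; dotted eighth = 6; quarter note = 8; eighth note = 4; thirty-second note = 1; half note = 16; eighth = 4.
Total: 1 + 4 + 1 + 32 + 16 + 1 + 1 + 6 + 8 + 4 + 1 + 16 + 4 = 95.
95 ÷ 12 = 7 complete bars with 11 left over.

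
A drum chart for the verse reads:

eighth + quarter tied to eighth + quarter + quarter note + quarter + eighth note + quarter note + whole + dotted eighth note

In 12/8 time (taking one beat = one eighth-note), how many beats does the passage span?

22.5

One eighth-note beat = 2 sixteenth notes.
Each duration in sixteenth notes: eighth = 2; quarter tied to eighth (quarter + eighth) = 6; quarter = 4; quarter note = 4; quarter = 4; eighth note = 2; quarter note = 4; whole = 16; dotted eighth note = 3.
Altogether 2 + 6 + 4 + 4 + 4 + 2 + 4 + 16 + 3 = 45.
45 ÷ 2 = 22.5 beats.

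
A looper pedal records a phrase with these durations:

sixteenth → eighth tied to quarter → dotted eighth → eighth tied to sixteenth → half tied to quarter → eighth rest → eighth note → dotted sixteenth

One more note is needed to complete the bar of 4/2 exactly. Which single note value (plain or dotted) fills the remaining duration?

dotted sixteenth note

The bar of 4/2 = 64 thirty-second notes.
Convert each value to thirty-second notes: sixteenth = 2; eighth tied to quarter (eighth + quarter) = 12; dotted eighth = 6; eighth tied to sixteenth (eighth + sixteenth) = 6; half tied to quarter (half + quarter) = 24; eighth rest = 4; eighth note = 4; dotted sixteenth = 3.
Total: 2 + 12 + 6 + 6 + 24 + 4 + 4 + 3 = 61.
Remaining: 64 − 61 = 3 thirty-second notes, which is a dotted sixteenth note.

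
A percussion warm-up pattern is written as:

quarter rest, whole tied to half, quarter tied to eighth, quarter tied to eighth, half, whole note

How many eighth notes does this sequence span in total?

Express everything in eighth notes: quarter rest = 2; whole tied to half (whole + half) = 12; quarter tied to eighth (quarter + eighth) = 3; quarter tied to eighth (quarter + eighth) = 3; half = 4; whole note = 8.
Altogether 2 + 12 + 3 + 3 + 4 + 8 = 32 eighth notes.

32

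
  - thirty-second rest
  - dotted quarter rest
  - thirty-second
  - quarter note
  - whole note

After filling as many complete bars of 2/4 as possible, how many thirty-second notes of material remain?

6

One bar of 2/4 = 16 thirty-second notes.
Express everything in thirty-second notes: thirty-second rest = 1; dotted quarter rest = 12; thirty-second = 1; quarter note = 8; whole note = 32.
Altogether 1 + 12 + 1 + 8 + 32 = 54.
54 ÷ 16 = 3 complete bars with 6 thirty-second notes remaining.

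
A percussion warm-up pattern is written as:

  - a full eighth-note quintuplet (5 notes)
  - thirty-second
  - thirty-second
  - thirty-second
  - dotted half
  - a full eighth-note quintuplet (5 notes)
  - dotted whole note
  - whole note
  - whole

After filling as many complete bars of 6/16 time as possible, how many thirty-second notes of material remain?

One bar of 6/16 = 12 thirty-second notes.
In thirty-second notes: a full eighth-note quintuplet (5 notes) (five quintuplet eighths span one half) = 16; thirty-second = 1; thirty-second = 1; thirty-second = 1; dotted half = 24; a full eighth-note quintuplet (5 notes) (five quintuplet eighths span one half) = 16; dotted whole note = 48; whole note = 32; whole = 32.
Sum: 16 + 1 + 1 + 1 + 24 + 16 + 48 + 32 + 32 = 171.
171 ÷ 12 = 14 complete bars with 3 thirty-second notes remaining.

3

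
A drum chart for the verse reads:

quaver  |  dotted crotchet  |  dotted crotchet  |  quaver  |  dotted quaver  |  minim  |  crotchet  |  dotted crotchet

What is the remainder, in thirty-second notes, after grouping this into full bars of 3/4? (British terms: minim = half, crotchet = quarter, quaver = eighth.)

2

One bar of 3/4 = 12 sixteenth notes.
Express everything in sixteenth notes: quaver = 2; dotted crotchet = 6; dotted crotchet = 6; quaver = 2; dotted quaver = 3; minim = 8; crotchet = 4; dotted crotchet = 6.
Adding: 2 + 6 + 6 + 2 + 3 + 8 + 4 + 6 = 37.
37 ÷ 12 = 3 complete bars with 1 sixteenth note remaining = 2 thirty-second notes.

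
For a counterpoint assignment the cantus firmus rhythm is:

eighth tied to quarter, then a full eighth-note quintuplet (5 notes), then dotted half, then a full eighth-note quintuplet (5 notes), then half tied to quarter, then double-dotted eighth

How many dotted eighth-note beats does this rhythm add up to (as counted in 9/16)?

One dotted eighth-note beat = 6 thirty-second notes.
Each duration in thirty-second notes: eighth tied to quarter (eighth + quarter) = 12; a full eighth-note quintuplet (5 notes) (five quintuplet eighths span one half) = 16; dotted half = 24; a full eighth-note quintuplet (5 notes) (five quintuplet eighths span one half) = 16; half tied to quarter (half + quarter) = 24; double-dotted eighth = 7.
Total: 12 + 16 + 24 + 16 + 24 + 7 = 99.
99 ÷ 6 = 16.5 beats.

16.5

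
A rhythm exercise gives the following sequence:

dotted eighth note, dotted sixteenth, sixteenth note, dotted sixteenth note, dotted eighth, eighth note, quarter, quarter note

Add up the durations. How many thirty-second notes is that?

40

Each duration in thirty-second notes: dotted eighth note = 6; dotted sixteenth = 3; sixteenth note = 2; dotted sixteenth note = 3; dotted eighth = 6; eighth note = 4; quarter = 8; quarter note = 8.
Adding: 6 + 3 + 2 + 3 + 6 + 4 + 8 + 8 = 40 thirty-second notes.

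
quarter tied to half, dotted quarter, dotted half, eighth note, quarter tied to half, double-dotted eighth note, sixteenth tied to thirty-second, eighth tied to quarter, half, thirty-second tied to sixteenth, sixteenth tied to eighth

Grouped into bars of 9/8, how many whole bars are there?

One bar of 9/8 = 36 thirty-second notes.
Express everything in thirty-second notes: quarter tied to half (quarter + half) = 24; dotted quarter = 12; dotted half = 24; eighth note = 4; quarter tied to half (quarter + half) = 24; double-dotted eighth note = 7; sixteenth tied to thirty-second (sixteenth + thirty-second) = 3; eighth tied to quarter (eighth + quarter) = 12; half = 16; thirty-second tied to sixteenth (thirty-second + sixteenth) = 3; sixteenth tied to eighth (sixteenth + eighth) = 6.
Sum: 24 + 12 + 24 + 4 + 24 + 7 + 3 + 12 + 16 + 3 + 6 = 135.
135 ÷ 36 = 3 complete bars with 27 left over.

3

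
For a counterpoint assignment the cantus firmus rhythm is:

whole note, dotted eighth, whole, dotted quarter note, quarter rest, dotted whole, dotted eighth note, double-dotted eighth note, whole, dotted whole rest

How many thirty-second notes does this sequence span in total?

231

Each duration in thirty-second notes: whole note = 32; dotted eighth = 6; whole = 32; dotted quarter note = 12; quarter rest = 8; dotted whole = 48; dotted eighth note = 6; double-dotted eighth note = 7; whole = 32; dotted whole rest = 48.
Altogether 32 + 6 + 32 + 12 + 8 + 48 + 6 + 7 + 32 + 48 = 231 thirty-second notes.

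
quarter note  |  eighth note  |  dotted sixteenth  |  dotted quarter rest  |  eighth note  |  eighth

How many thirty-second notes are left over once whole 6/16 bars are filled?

One bar of 6/16 = 12 thirty-second notes.
Working in thirty-second notes: quarter note = 8; eighth note = 4; dotted sixteenth = 3; dotted quarter rest = 12; eighth note = 4; eighth = 4.
Total: 8 + 4 + 3 + 12 + 4 + 4 = 35.
35 ÷ 12 = 2 complete bars with 11 thirty-second notes remaining.

11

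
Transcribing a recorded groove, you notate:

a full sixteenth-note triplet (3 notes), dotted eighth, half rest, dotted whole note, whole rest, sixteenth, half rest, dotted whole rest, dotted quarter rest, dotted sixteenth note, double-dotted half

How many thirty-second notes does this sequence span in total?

Working in thirty-second notes: a full sixteenth-note triplet (3 notes) (three triplet sixteenths span one eighth) = 4; dotted eighth = 6; half rest = 16; dotted whole note = 48; whole rest = 32; sixteenth = 2; half rest = 16; dotted whole rest = 48; dotted quarter rest = 12; dotted sixteenth note = 3; double-dotted half = 28.
Total: 4 + 6 + 16 + 48 + 32 + 2 + 16 + 48 + 12 + 3 + 28 = 215 thirty-second notes.

215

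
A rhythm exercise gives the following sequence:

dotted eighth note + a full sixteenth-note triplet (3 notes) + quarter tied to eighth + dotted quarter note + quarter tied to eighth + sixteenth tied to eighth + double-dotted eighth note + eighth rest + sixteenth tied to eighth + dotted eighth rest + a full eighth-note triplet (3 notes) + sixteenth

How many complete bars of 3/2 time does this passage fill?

One bar of 3/2 = 48 thirty-second notes.
Each duration in thirty-second notes: dotted eighth note = 6; a full sixteenth-note triplet (3 notes) (three triplet sixteenths span one eighth) = 4; quarter tied to eighth (quarter + eighth) = 12; dotted quarter note = 12; quarter tied to eighth (quarter + eighth) = 12; sixteenth tied to eighth (sixteenth + eighth) = 6; double-dotted eighth note = 7; eighth rest = 4; sixteenth tied to eighth (sixteenth + eighth) = 6; dotted eighth rest = 6; a full eighth-note triplet (3 notes) (three triplet eighths span one quarter) = 8; sixteenth = 2.
Adding: 6 + 4 + 12 + 12 + 12 + 6 + 7 + 4 + 6 + 6 + 8 + 2 = 85.
85 ÷ 48 = 1 complete bar with 37 left over.

1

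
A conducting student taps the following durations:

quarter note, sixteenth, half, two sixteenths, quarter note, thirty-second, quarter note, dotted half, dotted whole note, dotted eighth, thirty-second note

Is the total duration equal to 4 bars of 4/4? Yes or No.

No

One bar of 4/4 = 32 thirty-second notes, so 4 bars = 128.
Convert each value to thirty-second notes: quarter note = 8; sixteenth = 2; half = 16; sixteenth = 2; sixteenth = 2; quarter note = 8; thirty-second = 1; quarter note = 8; dotted half = 24; dotted whole note = 48; dotted eighth = 6; thirty-second note = 1.
Sum: 8 + 2 + 16 + 2 + 2 + 8 + 1 + 8 + 24 + 48 + 6 + 1 = 126.
126 falls short of 128, so the answer is No.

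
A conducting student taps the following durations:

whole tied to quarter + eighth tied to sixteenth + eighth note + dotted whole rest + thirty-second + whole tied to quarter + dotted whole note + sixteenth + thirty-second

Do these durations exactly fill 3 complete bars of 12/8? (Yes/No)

One bar of 12/8 = 48 thirty-second notes, so 3 bars = 144.
Convert each value to thirty-second notes: whole tied to quarter (whole + quarter) = 40; eighth tied to sixteenth (eighth + sixteenth) = 6; eighth note = 4; dotted whole rest = 48; thirty-second = 1; whole tied to quarter (whole + quarter) = 40; dotted whole note = 48; sixteenth = 2; thirty-second = 1.
Altogether 40 + 6 + 4 + 48 + 1 + 40 + 48 + 2 + 1 = 190.
190 exceeds 144, so the answer is No.

No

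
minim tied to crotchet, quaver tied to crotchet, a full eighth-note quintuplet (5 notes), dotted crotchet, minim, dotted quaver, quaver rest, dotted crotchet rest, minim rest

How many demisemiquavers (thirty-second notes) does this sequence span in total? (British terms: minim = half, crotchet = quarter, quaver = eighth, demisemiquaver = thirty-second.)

118

Each duration in thirty-second notes: minim tied to crotchet (minim + crotchet) = 24; quaver tied to crotchet (quaver + crotchet) = 12; a full eighth-note quintuplet (5 notes) (five quintuplet eighths span one half) = 16; dotted crotchet = 12; minim = 16; dotted quaver = 6; quaver rest = 4; dotted crotchet rest = 12; minim rest = 16.
Total: 24 + 12 + 16 + 12 + 16 + 6 + 4 + 12 + 16 = 118 thirty-second notes.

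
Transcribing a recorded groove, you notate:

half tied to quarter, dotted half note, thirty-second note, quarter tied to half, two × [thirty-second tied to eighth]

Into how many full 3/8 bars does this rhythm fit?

One bar of 3/8 = 12 thirty-second notes.
Convert each value to thirty-second notes: half tied to quarter (half + quarter) = 24; dotted half note = 24; thirty-second note = 1; quarter tied to half (quarter + half) = 24; thirty-second tied to eighth (thirty-second + eighth) = 5; thirty-second tied to eighth (thirty-second + eighth) = 5.
Altogether 24 + 24 + 1 + 24 + 5 + 5 = 83.
83 ÷ 12 = 6 complete bars with 11 left over.

6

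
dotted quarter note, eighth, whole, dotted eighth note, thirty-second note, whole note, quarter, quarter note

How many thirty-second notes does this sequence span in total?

103

Working in thirty-second notes: dotted quarter note = 12; eighth = 4; whole = 32; dotted eighth note = 6; thirty-second note = 1; whole note = 32; quarter = 8; quarter note = 8.
Sum: 12 + 4 + 32 + 6 + 1 + 32 + 8 + 8 = 103 thirty-second notes.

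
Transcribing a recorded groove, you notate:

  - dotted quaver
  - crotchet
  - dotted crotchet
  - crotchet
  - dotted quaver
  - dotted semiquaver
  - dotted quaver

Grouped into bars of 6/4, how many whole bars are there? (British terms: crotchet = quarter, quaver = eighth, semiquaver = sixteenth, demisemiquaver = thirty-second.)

1

One bar of 6/4 = 48 thirty-second notes.
Convert each value to thirty-second notes: dotted quaver = 6; crotchet = 8; dotted crotchet = 12; crotchet = 8; dotted quaver = 6; dotted semiquaver = 3; dotted quaver = 6.
Altogether 6 + 8 + 12 + 8 + 6 + 3 + 6 = 49.
49 ÷ 48 = 1 complete bar with 1 left over.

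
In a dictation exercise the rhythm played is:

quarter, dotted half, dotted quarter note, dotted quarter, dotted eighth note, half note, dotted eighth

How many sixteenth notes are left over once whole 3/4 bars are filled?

One bar of 3/4 = 12 sixteenth notes.
Each duration in sixteenth notes: quarter = 4; dotted half = 12; dotted quarter note = 6; dotted quarter = 6; dotted eighth note = 3; half note = 8; dotted eighth = 3.
Sum: 4 + 12 + 6 + 6 + 3 + 8 + 3 = 42.
42 ÷ 12 = 3 complete bars with 6 sixteenth notes remaining.

6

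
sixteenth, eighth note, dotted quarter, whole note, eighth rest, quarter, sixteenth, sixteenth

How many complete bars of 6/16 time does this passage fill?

One bar of 6/16 = 6 sixteenth notes.
In sixteenth notes: sixteenth = 1; eighth note = 2; dotted quarter = 6; whole note = 16; eighth rest = 2; quarter = 4; sixteenth = 1; sixteenth = 1.
Altogether 1 + 2 + 6 + 16 + 2 + 4 + 1 + 1 = 33.
33 ÷ 6 = 5 complete bars with 3 left over.

5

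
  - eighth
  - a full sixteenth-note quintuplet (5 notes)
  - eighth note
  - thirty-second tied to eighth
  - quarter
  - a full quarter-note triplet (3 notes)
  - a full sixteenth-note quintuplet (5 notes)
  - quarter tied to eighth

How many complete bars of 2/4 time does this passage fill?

4

One bar of 2/4 = 16 thirty-second notes.
In thirty-second notes: eighth = 4; a full sixteenth-note quintuplet (5 notes) (five quintuplet sixteenths span one quarter) = 8; eighth note = 4; thirty-second tied to eighth (thirty-second + eighth) = 5; quarter = 8; a full quarter-note triplet (3 notes) (three triplet quarters span one half) = 16; a full sixteenth-note quintuplet (5 notes) (five quintuplet sixteenths span one quarter) = 8; quarter tied to eighth (quarter + eighth) = 12.
Sum: 4 + 8 + 4 + 5 + 8 + 16 + 8 + 12 = 65.
65 ÷ 16 = 4 complete bars with 1 left over.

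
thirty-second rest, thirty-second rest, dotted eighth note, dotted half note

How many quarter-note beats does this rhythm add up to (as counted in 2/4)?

4

One quarter-note beat = 8 thirty-second notes.
Convert each value to thirty-second notes: thirty-second rest = 1; thirty-second rest = 1; dotted eighth note = 6; dotted half note = 24.
Total: 1 + 1 + 6 + 24 = 32.
32 ÷ 8 = 4 beats.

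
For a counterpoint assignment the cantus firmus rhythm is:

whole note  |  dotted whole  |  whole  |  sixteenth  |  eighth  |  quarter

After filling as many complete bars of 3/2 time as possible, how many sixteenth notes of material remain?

One bar of 3/2 = 24 sixteenth notes.
Express everything in sixteenth notes: whole note = 16; dotted whole = 24; whole = 16; sixteenth = 1; eighth = 2; quarter = 4.
Total: 16 + 24 + 16 + 1 + 2 + 4 = 63.
63 ÷ 24 = 2 complete bars with 15 sixteenth notes remaining.

15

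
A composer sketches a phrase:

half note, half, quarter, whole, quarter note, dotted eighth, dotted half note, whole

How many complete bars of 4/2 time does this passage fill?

One bar of 4/2 = 32 sixteenth notes.
Express everything in sixteenth notes: half note = 8; half = 8; quarter = 4; whole = 16; quarter note = 4; dotted eighth = 3; dotted half note = 12; whole = 16.
Altogether 8 + 8 + 4 + 16 + 4 + 3 + 12 + 16 = 71.
71 ÷ 32 = 2 complete bars with 7 left over.

2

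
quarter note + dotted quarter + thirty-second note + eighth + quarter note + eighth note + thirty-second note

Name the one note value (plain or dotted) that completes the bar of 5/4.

sixteenth note

The bar of 5/4 = 40 thirty-second notes.
Working in thirty-second notes: quarter note = 8; dotted quarter = 12; thirty-second note = 1; eighth = 4; quarter note = 8; eighth note = 4; thirty-second note = 1.
Adding: 8 + 12 + 1 + 4 + 8 + 4 + 1 = 38.
Remaining: 40 − 38 = 2 thirty-second notes, which is a sixteenth note.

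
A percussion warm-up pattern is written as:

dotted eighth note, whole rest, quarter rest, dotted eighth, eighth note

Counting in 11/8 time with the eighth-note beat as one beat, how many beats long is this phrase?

One eighth-note beat = 2 sixteenth notes.
Convert each value to sixteenth notes: dotted eighth note = 3; whole rest = 16; quarter rest = 4; dotted eighth = 3; eighth note = 2.
Sum: 3 + 16 + 4 + 3 + 2 = 28.
28 ÷ 2 = 14 beats.

14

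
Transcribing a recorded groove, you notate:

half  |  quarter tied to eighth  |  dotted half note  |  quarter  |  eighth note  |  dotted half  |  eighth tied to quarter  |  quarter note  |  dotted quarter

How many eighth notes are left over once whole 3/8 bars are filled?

0

One bar of 3/8 = 3 eighth notes.
Working in eighth notes: half = 4; quarter tied to eighth (quarter + eighth) = 3; dotted half note = 6; quarter = 2; eighth note = 1; dotted half = 6; eighth tied to quarter (eighth + quarter) = 3; quarter note = 2; dotted quarter = 3.
Adding: 4 + 3 + 6 + 2 + 1 + 6 + 3 + 2 + 3 = 30.
30 ÷ 3 = 10 complete bars with 0 eighth notes remaining.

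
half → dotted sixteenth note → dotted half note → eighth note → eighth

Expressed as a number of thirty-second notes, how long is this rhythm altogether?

51

Working in thirty-second notes: half = 16; dotted sixteenth note = 3; dotted half note = 24; eighth note = 4; eighth = 4.
Altogether 16 + 3 + 24 + 4 + 4 = 51 thirty-second notes.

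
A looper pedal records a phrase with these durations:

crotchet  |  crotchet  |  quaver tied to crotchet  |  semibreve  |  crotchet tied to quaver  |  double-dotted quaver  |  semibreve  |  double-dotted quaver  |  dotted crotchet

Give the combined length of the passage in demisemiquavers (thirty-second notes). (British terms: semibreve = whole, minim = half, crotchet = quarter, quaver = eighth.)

Working in thirty-second notes: crotchet = 8; crotchet = 8; quaver tied to crotchet (quaver + crotchet) = 12; semibreve = 32; crotchet tied to quaver (crotchet + quaver) = 12; double-dotted quaver = 7; semibreve = 32; double-dotted quaver = 7; dotted crotchet = 12.
Altogether 8 + 8 + 12 + 32 + 12 + 7 + 32 + 7 + 12 = 130 thirty-second notes.

130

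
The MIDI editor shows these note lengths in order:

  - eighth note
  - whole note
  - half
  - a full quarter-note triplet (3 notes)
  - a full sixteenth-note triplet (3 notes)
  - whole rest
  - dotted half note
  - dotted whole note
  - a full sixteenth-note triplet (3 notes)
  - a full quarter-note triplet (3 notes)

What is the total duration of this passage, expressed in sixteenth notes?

Express everything in sixteenth notes: eighth note = 2; whole note = 16; half = 8; a full quarter-note triplet (3 notes) (three triplet quarters span one half) = 8; a full sixteenth-note triplet (3 notes) (three triplet sixteenths span one eighth) = 2; whole rest = 16; dotted half note = 12; dotted whole note = 24; a full sixteenth-note triplet (3 notes) (three triplet sixteenths span one eighth) = 2; a full quarter-note triplet (3 notes) (three triplet quarters span one half) = 8.
Altogether 2 + 16 + 8 + 8 + 2 + 16 + 12 + 24 + 2 + 8 = 98 sixteenth notes.

98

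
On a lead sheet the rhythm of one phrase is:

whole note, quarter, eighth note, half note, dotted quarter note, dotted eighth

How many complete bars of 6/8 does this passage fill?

One bar of 6/8 = 12 sixteenth notes.
Convert each value to sixteenth notes: whole note = 16; quarter = 4; eighth note = 2; half note = 8; dotted quarter note = 6; dotted eighth = 3.
Total: 16 + 4 + 2 + 8 + 6 + 3 = 39.
39 ÷ 12 = 3 complete bars with 3 left over.

3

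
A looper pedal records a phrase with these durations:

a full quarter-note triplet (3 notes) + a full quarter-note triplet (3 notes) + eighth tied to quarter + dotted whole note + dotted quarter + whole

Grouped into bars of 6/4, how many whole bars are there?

2

One bar of 6/4 = 12 eighth notes.
Convert each value to eighth notes: a full quarter-note triplet (3 notes) (three triplet quarters span one half) = 4; a full quarter-note triplet (3 notes) (three triplet quarters span one half) = 4; eighth tied to quarter (eighth + quarter) = 3; dotted whole note = 12; dotted quarter = 3; whole = 8.
Adding: 4 + 4 + 3 + 12 + 3 + 8 = 34.
34 ÷ 12 = 2 complete bars with 10 left over.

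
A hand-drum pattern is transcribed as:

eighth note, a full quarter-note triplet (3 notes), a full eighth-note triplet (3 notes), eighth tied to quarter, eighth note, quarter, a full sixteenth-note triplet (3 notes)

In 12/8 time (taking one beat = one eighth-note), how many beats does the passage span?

One eighth-note beat = 2 sixteenth notes.
Express everything in sixteenth notes: eighth note = 2; a full quarter-note triplet (3 notes) (three triplet quarters span one half) = 8; a full eighth-note triplet (3 notes) (three triplet eighths span one quarter) = 4; eighth tied to quarter (eighth + quarter) = 6; eighth note = 2; quarter = 4; a full sixteenth-note triplet (3 notes) (three triplet sixteenths span one eighth) = 2.
Sum: 2 + 8 + 4 + 6 + 2 + 4 + 2 = 28.
28 ÷ 2 = 14 beats.

14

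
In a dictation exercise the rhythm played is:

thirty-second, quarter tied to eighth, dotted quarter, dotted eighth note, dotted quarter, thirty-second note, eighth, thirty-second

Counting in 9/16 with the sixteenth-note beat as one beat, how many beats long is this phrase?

24.5

One sixteenth-note beat = 2 thirty-second notes.
In thirty-second notes: thirty-second = 1; quarter tied to eighth (quarter + eighth) = 12; dotted quarter = 12; dotted eighth note = 6; dotted quarter = 12; thirty-second note = 1; eighth = 4; thirty-second = 1.
Altogether 1 + 12 + 12 + 6 + 12 + 1 + 4 + 1 = 49.
49 ÷ 2 = 24.5 beats.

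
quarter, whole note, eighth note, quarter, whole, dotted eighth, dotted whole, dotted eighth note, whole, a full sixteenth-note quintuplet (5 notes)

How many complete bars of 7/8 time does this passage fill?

6

One bar of 7/8 = 14 sixteenth notes.
Express everything in sixteenth notes: quarter = 4; whole note = 16; eighth note = 2; quarter = 4; whole = 16; dotted eighth = 3; dotted whole = 24; dotted eighth note = 3; whole = 16; a full sixteenth-note quintuplet (5 notes) (five quintuplet sixteenths span one quarter) = 4.
Total: 4 + 16 + 2 + 4 + 16 + 3 + 24 + 3 + 16 + 4 = 92.
92 ÷ 14 = 6 complete bars with 8 left over.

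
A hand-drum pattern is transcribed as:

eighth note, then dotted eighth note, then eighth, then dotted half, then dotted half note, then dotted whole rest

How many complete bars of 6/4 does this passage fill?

One bar of 6/4 = 24 sixteenth notes.
Working in sixteenth notes: eighth note = 2; dotted eighth note = 3; eighth = 2; dotted half = 12; dotted half note = 12; dotted whole rest = 24.
Altogether 2 + 3 + 2 + 12 + 12 + 24 = 55.
55 ÷ 24 = 2 complete bars with 7 left over.

2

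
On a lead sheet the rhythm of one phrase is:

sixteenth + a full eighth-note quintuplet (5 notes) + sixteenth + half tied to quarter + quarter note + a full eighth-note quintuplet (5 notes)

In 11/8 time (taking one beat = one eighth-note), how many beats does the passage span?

One eighth-note beat = 2 sixteenth notes.
Each duration in sixteenth notes: sixteenth = 1; a full eighth-note quintuplet (5 notes) (five quintuplet eighths span one half) = 8; sixteenth = 1; half tied to quarter (half + quarter) = 12; quarter note = 4; a full eighth-note quintuplet (5 notes) (five quintuplet eighths span one half) = 8.
Sum: 1 + 8 + 1 + 12 + 4 + 8 = 34.
34 ÷ 2 = 17 beats.

17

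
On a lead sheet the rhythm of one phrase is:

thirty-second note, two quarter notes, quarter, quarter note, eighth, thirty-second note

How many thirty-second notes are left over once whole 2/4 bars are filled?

One bar of 2/4 = 16 thirty-second notes.
Working in thirty-second notes: thirty-second note = 1; quarter note = 8; quarter note = 8; quarter = 8; quarter note = 8; eighth = 4; thirty-second note = 1.
Total: 1 + 8 + 8 + 8 + 8 + 4 + 1 = 38.
38 ÷ 16 = 2 complete bars with 6 thirty-second notes remaining.

6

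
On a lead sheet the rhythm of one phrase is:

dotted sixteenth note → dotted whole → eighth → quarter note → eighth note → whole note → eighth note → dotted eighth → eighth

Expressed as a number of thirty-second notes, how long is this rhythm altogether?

113

In thirty-second notes: dotted sixteenth note = 3; dotted whole = 48; eighth = 4; quarter note = 8; eighth note = 4; whole note = 32; eighth note = 4; dotted eighth = 6; eighth = 4.
Total: 3 + 48 + 4 + 8 + 4 + 32 + 4 + 6 + 4 = 113 thirty-second notes.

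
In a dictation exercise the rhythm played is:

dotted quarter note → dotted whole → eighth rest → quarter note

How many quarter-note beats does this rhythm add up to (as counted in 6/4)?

One quarter-note beat = 2 eighth notes.
In eighth notes: dotted quarter note = 3; dotted whole = 12; eighth rest = 1; quarter note = 2.
Altogether 3 + 12 + 1 + 2 = 18.
18 ÷ 2 = 9 beats.

9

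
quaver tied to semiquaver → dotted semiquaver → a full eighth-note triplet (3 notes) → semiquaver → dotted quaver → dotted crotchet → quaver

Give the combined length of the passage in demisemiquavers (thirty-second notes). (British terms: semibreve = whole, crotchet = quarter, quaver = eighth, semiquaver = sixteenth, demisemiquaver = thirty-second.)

Convert each value to thirty-second notes: quaver tied to semiquaver (quaver + semiquaver) = 6; dotted semiquaver = 3; a full eighth-note triplet (3 notes) (three triplet eighths span one quarter) = 8; semiquaver = 2; dotted quaver = 6; dotted crotchet = 12; quaver = 4.
Altogether 6 + 3 + 8 + 2 + 6 + 12 + 4 = 41 thirty-second notes.

41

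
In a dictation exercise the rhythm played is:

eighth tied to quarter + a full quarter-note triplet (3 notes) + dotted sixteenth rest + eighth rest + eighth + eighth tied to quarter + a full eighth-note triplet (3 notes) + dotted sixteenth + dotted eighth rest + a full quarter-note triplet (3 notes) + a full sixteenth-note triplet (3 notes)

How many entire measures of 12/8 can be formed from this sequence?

One bar of 12/8 = 48 thirty-second notes.
Convert each value to thirty-second notes: eighth tied to quarter (eighth + quarter) = 12; a full quarter-note triplet (3 notes) (three triplet quarters span one half) = 16; dotted sixteenth rest = 3; eighth rest = 4; eighth = 4; eighth tied to quarter (eighth + quarter) = 12; a full eighth-note triplet (3 notes) (three triplet eighths span one quarter) = 8; dotted sixteenth = 3; dotted eighth rest = 6; a full quarter-note triplet (3 notes) (three triplet quarters span one half) = 16; a full sixteenth-note triplet (3 notes) (three triplet sixteenths span one eighth) = 4.
Adding: 12 + 16 + 3 + 4 + 4 + 12 + 8 + 3 + 6 + 16 + 4 = 88.
88 ÷ 48 = 1 complete bar with 40 left over.

1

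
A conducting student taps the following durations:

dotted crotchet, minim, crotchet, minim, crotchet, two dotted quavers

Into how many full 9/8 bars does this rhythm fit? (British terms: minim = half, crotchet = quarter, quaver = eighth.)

One bar of 9/8 = 18 sixteenth notes.
Each duration in sixteenth notes: dotted crotchet = 6; minim = 8; crotchet = 4; minim = 8; crotchet = 4; dotted quaver = 3; dotted quaver = 3.
Sum: 6 + 8 + 4 + 8 + 4 + 3 + 3 = 36.
36 ÷ 18 = 2 complete bars with 0 left over.

2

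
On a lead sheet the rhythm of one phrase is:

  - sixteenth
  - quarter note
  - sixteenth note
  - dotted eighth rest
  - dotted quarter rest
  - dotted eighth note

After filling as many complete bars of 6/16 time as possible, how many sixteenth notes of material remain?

One bar of 6/16 = 6 sixteenth notes.
Each duration in sixteenth notes: sixteenth = 1; quarter note = 4; sixteenth note = 1; dotted eighth rest = 3; dotted quarter rest = 6; dotted eighth note = 3.
Adding: 1 + 4 + 1 + 3 + 6 + 3 = 18.
18 ÷ 6 = 3 complete bars with 0 sixteenth notes remaining.

0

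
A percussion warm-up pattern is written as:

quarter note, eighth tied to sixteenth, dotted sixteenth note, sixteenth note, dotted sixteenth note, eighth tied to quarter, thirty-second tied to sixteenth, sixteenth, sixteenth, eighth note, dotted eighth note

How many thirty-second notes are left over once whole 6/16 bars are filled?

One bar of 6/16 = 12 thirty-second notes.
In thirty-second notes: quarter note = 8; eighth tied to sixteenth (eighth + sixteenth) = 6; dotted sixteenth note = 3; sixteenth note = 2; dotted sixteenth note = 3; eighth tied to quarter (eighth + quarter) = 12; thirty-second tied to sixteenth (thirty-second + sixteenth) = 3; sixteenth = 2; sixteenth = 2; eighth note = 4; dotted eighth note = 6.
Adding: 8 + 6 + 3 + 2 + 3 + 12 + 3 + 2 + 2 + 4 + 6 = 51.
51 ÷ 12 = 4 complete bars with 3 thirty-second notes remaining.

3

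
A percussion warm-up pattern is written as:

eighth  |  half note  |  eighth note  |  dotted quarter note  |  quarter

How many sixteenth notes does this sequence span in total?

22

Convert each value to sixteenth notes: eighth = 2; half note = 8; eighth note = 2; dotted quarter note = 6; quarter = 4.
Sum: 2 + 8 + 2 + 6 + 4 = 22 sixteenth notes.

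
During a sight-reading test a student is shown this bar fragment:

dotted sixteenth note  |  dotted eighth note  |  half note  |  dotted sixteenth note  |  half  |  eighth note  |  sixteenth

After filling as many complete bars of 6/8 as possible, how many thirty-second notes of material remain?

2

One bar of 6/8 = 24 thirty-second notes.
Express everything in thirty-second notes: dotted sixteenth note = 3; dotted eighth note = 6; half note = 16; dotted sixteenth note = 3; half = 16; eighth note = 4; sixteenth = 2.
Adding: 3 + 6 + 16 + 3 + 16 + 4 + 2 = 50.
50 ÷ 24 = 2 complete bars with 2 thirty-second notes remaining.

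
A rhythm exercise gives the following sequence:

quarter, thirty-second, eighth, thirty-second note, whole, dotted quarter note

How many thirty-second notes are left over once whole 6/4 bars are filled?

10

One bar of 6/4 = 48 thirty-second notes.
Each duration in thirty-second notes: quarter = 8; thirty-second = 1; eighth = 4; thirty-second note = 1; whole = 32; dotted quarter note = 12.
Total: 8 + 1 + 4 + 1 + 32 + 12 = 58.
58 ÷ 48 = 1 complete bar with 10 thirty-second notes remaining.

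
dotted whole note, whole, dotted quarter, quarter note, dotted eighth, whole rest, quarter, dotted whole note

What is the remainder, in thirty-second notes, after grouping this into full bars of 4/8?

2

One bar of 4/8 = 8 sixteenth notes.
Working in sixteenth notes: dotted whole note = 24; whole = 16; dotted quarter = 6; quarter note = 4; dotted eighth = 3; whole rest = 16; quarter = 4; dotted whole note = 24.
Adding: 24 + 16 + 6 + 4 + 3 + 16 + 4 + 24 = 97.
97 ÷ 8 = 12 complete bars with 1 sixteenth note remaining = 2 thirty-second notes.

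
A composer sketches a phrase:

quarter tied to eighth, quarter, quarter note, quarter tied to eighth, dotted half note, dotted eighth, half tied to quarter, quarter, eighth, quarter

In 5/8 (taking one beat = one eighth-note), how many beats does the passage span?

One eighth-note beat = 2 sixteenth notes.
Working in sixteenth notes: quarter tied to eighth (quarter + eighth) = 6; quarter = 4; quarter note = 4; quarter tied to eighth (quarter + eighth) = 6; dotted half note = 12; dotted eighth = 3; half tied to quarter (half + quarter) = 12; quarter = 4; eighth = 2; quarter = 4.
Altogether 6 + 4 + 4 + 6 + 12 + 3 + 12 + 4 + 2 + 4 = 57.
57 ÷ 2 = 28.5 beats.

28.5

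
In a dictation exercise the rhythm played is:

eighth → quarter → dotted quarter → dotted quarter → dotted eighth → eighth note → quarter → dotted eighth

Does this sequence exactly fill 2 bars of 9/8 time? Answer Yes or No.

No

One bar of 9/8 = 18 sixteenth notes, so 2 bars = 36.
In sixteenth notes: eighth = 2; quarter = 4; dotted quarter = 6; dotted quarter = 6; dotted eighth = 3; eighth note = 2; quarter = 4; dotted eighth = 3.
Adding: 2 + 4 + 6 + 6 + 3 + 2 + 4 + 3 = 30.
30 falls short of 36, so the answer is No.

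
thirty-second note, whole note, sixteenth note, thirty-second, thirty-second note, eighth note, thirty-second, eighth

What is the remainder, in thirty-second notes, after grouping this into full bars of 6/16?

One bar of 6/16 = 12 thirty-second notes.
In thirty-second notes: thirty-second note = 1; whole note = 32; sixteenth note = 2; thirty-second = 1; thirty-second note = 1; eighth note = 4; thirty-second = 1; eighth = 4.
Sum: 1 + 32 + 2 + 1 + 1 + 4 + 1 + 4 = 46.
46 ÷ 12 = 3 complete bars with 10 thirty-second notes remaining.

10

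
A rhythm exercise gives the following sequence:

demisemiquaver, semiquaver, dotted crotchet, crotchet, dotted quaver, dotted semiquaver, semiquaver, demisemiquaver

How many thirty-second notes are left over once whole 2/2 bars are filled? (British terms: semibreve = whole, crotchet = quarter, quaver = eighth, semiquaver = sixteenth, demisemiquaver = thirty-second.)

One bar of 2/2 = 32 thirty-second notes.
Each duration in thirty-second notes: demisemiquaver = 1; semiquaver = 2; dotted crotchet = 12; crotchet = 8; dotted quaver = 6; dotted semiquaver = 3; semiquaver = 2; demisemiquaver = 1.
Adding: 1 + 2 + 12 + 8 + 6 + 3 + 2 + 1 = 35.
35 ÷ 32 = 1 complete bar with 3 thirty-second notes remaining.

3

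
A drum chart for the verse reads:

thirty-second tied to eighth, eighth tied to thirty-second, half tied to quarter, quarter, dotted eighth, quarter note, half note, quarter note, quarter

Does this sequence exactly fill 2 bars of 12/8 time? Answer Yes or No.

One bar of 12/8 = 48 thirty-second notes, so 2 bars = 96.
Working in thirty-second notes: thirty-second tied to eighth (thirty-second + eighth) = 5; eighth tied to thirty-second (eighth + thirty-second) = 5; half tied to quarter (half + quarter) = 24; quarter = 8; dotted eighth = 6; quarter note = 8; half note = 16; quarter note = 8; quarter = 8.
Total: 5 + 5 + 24 + 8 + 6 + 8 + 16 + 8 + 8 = 88.
88 falls short of 96, so the answer is No.

No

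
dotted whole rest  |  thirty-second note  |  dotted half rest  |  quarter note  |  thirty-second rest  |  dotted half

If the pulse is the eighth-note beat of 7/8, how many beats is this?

One eighth-note beat = 4 thirty-second notes.
Convert each value to thirty-second notes: dotted whole rest = 48; thirty-second note = 1; dotted half rest = 24; quarter note = 8; thirty-second rest = 1; dotted half = 24.
Total: 48 + 1 + 24 + 8 + 1 + 24 = 106.
106 ÷ 4 = 26.5 beats.

26.5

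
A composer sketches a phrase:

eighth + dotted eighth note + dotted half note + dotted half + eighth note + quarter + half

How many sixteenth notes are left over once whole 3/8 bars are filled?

One bar of 3/8 = 6 sixteenth notes.
Convert each value to sixteenth notes: eighth = 2; dotted eighth note = 3; dotted half note = 12; dotted half = 12; eighth note = 2; quarter = 4; half = 8.
Altogether 2 + 3 + 12 + 12 + 2 + 4 + 8 = 43.
43 ÷ 6 = 7 complete bars with 1 sixteenth note remaining.

1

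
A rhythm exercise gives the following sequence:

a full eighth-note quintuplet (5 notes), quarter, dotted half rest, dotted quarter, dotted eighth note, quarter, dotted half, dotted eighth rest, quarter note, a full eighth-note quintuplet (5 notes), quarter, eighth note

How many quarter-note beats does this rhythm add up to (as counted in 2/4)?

17.5

One quarter-note beat = 4 sixteenth notes.
In sixteenth notes: a full eighth-note quintuplet (5 notes) (five quintuplet eighths span one half) = 8; quarter = 4; dotted half rest = 12; dotted quarter = 6; dotted eighth note = 3; quarter = 4; dotted half = 12; dotted eighth rest = 3; quarter note = 4; a full eighth-note quintuplet (5 notes) (five quintuplet eighths span one half) = 8; quarter = 4; eighth note = 2.
Total: 8 + 4 + 12 + 6 + 3 + 4 + 12 + 3 + 4 + 8 + 4 + 2 = 70.
70 ÷ 4 = 17.5 beats.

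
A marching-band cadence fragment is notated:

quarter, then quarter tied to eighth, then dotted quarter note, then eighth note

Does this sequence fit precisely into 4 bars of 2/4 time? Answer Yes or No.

No

One bar of 2/4 = 4 eighth notes, so 4 bars = 16.
Working in eighth notes: quarter = 2; quarter tied to eighth (quarter + eighth) = 3; dotted quarter note = 3; eighth note = 1.
Total: 2 + 3 + 3 + 1 = 9.
9 falls short of 16, so the answer is No.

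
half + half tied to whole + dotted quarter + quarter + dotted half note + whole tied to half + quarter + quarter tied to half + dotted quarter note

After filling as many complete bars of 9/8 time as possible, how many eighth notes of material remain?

5

One bar of 9/8 = 9 eighth notes.
Each duration in eighth notes: half = 4; half tied to whole (half + whole) = 12; dotted quarter = 3; quarter = 2; dotted half note = 6; whole tied to half (whole + half) = 12; quarter = 2; quarter tied to half (quarter + half) = 6; dotted quarter note = 3.
Altogether 4 + 12 + 3 + 2 + 6 + 12 + 2 + 6 + 3 = 50.
50 ÷ 9 = 5 complete bars with 5 eighth notes remaining.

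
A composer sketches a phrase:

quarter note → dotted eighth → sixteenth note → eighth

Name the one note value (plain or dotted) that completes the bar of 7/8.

The bar of 7/8 = 14 sixteenth notes.
Each duration in sixteenth notes: quarter note = 4; dotted eighth = 3; sixteenth note = 1; eighth = 2.
Altogether 4 + 3 + 1 + 2 = 10.
Remaining: 14 − 10 = 4 sixteenth notes, which is a quarter note.

quarter note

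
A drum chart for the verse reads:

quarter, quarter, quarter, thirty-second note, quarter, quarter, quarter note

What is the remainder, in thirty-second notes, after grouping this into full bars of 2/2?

17

One bar of 2/2 = 32 thirty-second notes.
Express everything in thirty-second notes: quarter = 8; quarter = 8; quarter = 8; thirty-second note = 1; quarter = 8; quarter = 8; quarter note = 8.
Altogether 8 + 8 + 8 + 1 + 8 + 8 + 8 = 49.
49 ÷ 32 = 1 complete bar with 17 thirty-second notes remaining.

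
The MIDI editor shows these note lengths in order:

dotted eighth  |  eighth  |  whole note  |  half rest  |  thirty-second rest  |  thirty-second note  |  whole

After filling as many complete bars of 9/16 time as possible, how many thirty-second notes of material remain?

2

One bar of 9/16 = 18 thirty-second notes.
Convert each value to thirty-second notes: dotted eighth = 6; eighth = 4; whole note = 32; half rest = 16; thirty-second rest = 1; thirty-second note = 1; whole = 32.
Sum: 6 + 4 + 32 + 16 + 1 + 1 + 32 = 92.
92 ÷ 18 = 5 complete bars with 2 thirty-second notes remaining.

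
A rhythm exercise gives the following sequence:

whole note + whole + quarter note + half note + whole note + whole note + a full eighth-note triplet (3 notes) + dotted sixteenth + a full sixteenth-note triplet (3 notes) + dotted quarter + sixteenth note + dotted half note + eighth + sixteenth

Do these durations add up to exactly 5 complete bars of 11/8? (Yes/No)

One bar of 11/8 = 44 thirty-second notes, so 5 bars = 220.
In thirty-second notes: whole note = 32; whole = 32; quarter note = 8; half note = 16; whole note = 32; whole note = 32; a full eighth-note triplet (3 notes) (three triplet eighths span one quarter) = 8; dotted sixteenth = 3; a full sixteenth-note triplet (3 notes) (three triplet sixteenths span one eighth) = 4; dotted quarter = 12; sixteenth note = 2; dotted half note = 24; eighth = 4; sixteenth = 2.
Sum: 32 + 32 + 8 + 16 + 32 + 32 + 8 + 3 + 4 + 12 + 2 + 24 + 4 + 2 = 211.
211 falls short of 220, so the answer is No.

No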